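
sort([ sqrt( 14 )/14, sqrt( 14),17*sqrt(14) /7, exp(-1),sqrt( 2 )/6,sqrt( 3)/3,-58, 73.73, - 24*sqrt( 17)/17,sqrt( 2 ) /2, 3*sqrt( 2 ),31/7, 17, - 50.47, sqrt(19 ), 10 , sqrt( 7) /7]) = [ - 58 , - 50.47, - 24*sqrt( 17 )/17, sqrt(2 )/6,sqrt( 14 )/14 , exp( - 1 ), sqrt(7 )/7, sqrt(3 )/3,sqrt( 2 ) /2,  sqrt( 14 ),  3*sqrt(2), sqrt( 19),31/7, 17 *sqrt( 14 ) /7, 10,17, 73.73 ] 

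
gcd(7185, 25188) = 3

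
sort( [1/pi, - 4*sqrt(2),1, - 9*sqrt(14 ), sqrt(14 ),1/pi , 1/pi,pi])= [ -9*sqrt(14), - 4*sqrt( 2 ),1/pi,1/pi,1/pi,1,pi, sqrt (14 ) ]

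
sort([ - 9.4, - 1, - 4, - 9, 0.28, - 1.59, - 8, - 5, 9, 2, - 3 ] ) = [ - 9.4, - 9, - 8, - 5, - 4, - 3, - 1.59, - 1, 0.28, 2,9 ]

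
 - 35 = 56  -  91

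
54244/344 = 157 + 59/86=157.69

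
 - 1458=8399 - 9857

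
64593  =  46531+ 18062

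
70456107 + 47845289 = 118301396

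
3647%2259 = 1388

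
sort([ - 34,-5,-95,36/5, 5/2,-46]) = [ - 95,  -  46, - 34,  -  5 , 5/2, 36/5] 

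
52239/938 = 55 + 649/938 = 55.69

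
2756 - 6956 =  - 4200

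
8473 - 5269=3204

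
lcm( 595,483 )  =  41055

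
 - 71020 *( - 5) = 355100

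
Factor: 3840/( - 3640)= - 96/91=- 2^5* 3^1 * 7^( - 1) *13^(  -  1)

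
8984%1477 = 122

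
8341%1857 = 913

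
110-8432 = -8322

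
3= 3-0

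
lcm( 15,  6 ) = 30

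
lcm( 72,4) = 72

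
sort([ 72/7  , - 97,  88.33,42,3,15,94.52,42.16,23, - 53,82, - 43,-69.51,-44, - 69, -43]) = [ - 97, - 69.51, - 69, - 53, - 44, - 43, - 43,3,72/7,15,23,42,  42.16, 82 , 88.33, 94.52]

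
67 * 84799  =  5681533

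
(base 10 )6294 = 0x1896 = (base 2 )1100010010110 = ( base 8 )14226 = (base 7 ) 24231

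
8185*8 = 65480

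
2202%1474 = 728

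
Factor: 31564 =2^2 * 13^1*607^1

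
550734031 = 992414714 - 441680683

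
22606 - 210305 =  - 187699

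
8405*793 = 6665165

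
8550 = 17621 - 9071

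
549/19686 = 183/6562 = 0.03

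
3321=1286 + 2035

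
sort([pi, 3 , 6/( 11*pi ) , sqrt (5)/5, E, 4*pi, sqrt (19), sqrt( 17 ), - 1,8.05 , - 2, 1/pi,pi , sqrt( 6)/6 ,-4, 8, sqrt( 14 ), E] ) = [ - 4,-2, - 1, 6/ (11*pi), 1/pi,sqrt( 6 )/6,sqrt( 5)/5,E,  E,3,pi,pi,sqrt( 14 ), sqrt(17) , sqrt(19) , 8, 8.05, 4 * pi ]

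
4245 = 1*4245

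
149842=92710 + 57132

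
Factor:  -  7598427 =-3^1*449^1*5641^1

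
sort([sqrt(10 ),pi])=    [pi,sqrt( 10 )]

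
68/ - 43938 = -34/21969 = - 0.00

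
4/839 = 4/839 = 0.00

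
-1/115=-1/115= - 0.01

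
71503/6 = 71503/6 = 11917.17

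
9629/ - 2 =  - 9629/2 = -  4814.50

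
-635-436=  -1071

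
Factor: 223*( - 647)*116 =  - 16736596 = - 2^2  *29^1*223^1 *647^1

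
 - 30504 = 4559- 35063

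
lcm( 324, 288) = 2592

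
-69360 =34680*( -2 )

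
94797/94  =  1008 + 45/94  =  1008.48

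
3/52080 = 1/17360  =  0.00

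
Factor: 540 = 2^2*3^3*5^1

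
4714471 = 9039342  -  4324871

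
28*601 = 16828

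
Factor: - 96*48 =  - 2^9*3^2=- 4608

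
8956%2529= 1369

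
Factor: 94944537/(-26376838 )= - 2^(  -  1 )*3^2*31^1  *71^1*1117^( - 1)*4793^1* 11807^( - 1)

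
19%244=19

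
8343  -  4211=4132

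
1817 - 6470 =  - 4653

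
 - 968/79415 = -968/79415 = -  0.01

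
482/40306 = 241/20153   =  0.01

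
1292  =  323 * 4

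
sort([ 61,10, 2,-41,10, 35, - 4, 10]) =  [ -41,-4, 2,10, 10,10, 35, 61 ] 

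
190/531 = 190/531 = 0.36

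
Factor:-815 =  - 5^1*163^1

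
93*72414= 6734502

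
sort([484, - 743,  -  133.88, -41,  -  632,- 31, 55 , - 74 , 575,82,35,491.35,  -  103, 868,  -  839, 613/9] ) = [-839 ,-743,-632, - 133.88,-103,-74,  -  41,  -  31,35,55,  613/9,82, 484,491.35,575, 868 ]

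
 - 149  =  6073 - 6222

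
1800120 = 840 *2143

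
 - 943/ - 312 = 3+7/312 = 3.02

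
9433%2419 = 2176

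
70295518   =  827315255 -757019737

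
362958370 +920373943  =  1283332313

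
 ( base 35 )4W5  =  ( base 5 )143100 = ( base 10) 6025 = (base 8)13611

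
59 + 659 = 718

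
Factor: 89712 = 2^4*3^2*7^1* 89^1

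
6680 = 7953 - 1273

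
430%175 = 80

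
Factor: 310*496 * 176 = 2^9*5^1*11^1*31^2 = 27061760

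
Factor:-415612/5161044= - 103903/1290261=-  3^ (  -  1 )*7^ ( - 1)*61441^( - 1)*103903^1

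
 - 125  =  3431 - 3556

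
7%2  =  1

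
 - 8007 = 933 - 8940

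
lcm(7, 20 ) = 140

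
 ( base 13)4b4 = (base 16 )337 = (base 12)587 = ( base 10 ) 823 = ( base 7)2254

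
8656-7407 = 1249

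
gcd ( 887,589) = 1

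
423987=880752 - 456765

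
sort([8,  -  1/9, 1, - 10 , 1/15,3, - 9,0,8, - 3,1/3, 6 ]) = [-10,- 9,-3,  -  1/9,0, 1/15, 1/3,1,3, 6,8 , 8]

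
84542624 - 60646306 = 23896318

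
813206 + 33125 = 846331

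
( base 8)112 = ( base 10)74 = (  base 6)202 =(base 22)38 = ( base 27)2k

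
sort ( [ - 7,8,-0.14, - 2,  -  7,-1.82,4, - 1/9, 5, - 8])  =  [ - 8,-7,-7, - 2, - 1.82,-0.14, - 1/9, 4,5,8]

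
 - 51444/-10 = 25722/5 = 5144.40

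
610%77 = 71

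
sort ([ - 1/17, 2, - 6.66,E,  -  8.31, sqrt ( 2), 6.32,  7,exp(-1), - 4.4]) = [ - 8.31, - 6.66, - 4.4, - 1/17,exp( - 1 ),  sqrt(2), 2, E,6.32, 7 ]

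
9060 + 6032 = 15092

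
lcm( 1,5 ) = 5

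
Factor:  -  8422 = - 2^1*4211^1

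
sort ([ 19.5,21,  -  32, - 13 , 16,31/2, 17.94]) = [-32, - 13,31/2,16 , 17.94, 19.5,21 ] 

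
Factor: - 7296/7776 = -76/81= - 2^2*3^(-4 )*19^1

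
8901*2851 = 25376751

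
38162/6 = 6360 + 1/3 =6360.33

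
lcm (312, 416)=1248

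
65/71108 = 65/71108=0.00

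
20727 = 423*49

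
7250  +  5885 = 13135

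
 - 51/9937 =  - 51/9937 = - 0.01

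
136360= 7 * 19480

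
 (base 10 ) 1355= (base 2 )10101001011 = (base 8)2513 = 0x54B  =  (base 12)94b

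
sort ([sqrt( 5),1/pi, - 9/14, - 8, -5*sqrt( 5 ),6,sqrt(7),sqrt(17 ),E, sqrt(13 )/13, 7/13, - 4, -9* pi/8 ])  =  [ - 5  *  sqrt( 5 ), - 8,-4, - 9*pi/8, - 9/14,sqrt(13)/13 , 1/pi, 7/13,  sqrt( 5 ),sqrt( 7 ), E, sqrt( 17), 6 ] 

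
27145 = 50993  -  23848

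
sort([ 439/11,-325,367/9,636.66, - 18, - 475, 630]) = [ - 475,- 325,-18 , 439/11 , 367/9, 630,636.66]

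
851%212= 3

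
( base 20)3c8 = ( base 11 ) 10a7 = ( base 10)1448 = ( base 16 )5A8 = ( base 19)404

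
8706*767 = 6677502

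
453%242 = 211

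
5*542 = 2710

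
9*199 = 1791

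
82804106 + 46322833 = 129126939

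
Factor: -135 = -3^3 * 5^1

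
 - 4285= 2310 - 6595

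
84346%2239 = 1503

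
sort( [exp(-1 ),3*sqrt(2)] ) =[ exp(-1), 3*sqrt( 2)]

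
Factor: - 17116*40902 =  - 2^3  *  3^1*11^1*17^1 * 389^1*401^1 = - 700078632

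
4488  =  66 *68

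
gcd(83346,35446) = 958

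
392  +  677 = 1069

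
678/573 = 1 + 35/191 = 1.18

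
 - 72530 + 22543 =-49987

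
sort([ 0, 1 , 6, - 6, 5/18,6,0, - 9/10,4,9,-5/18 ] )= [ - 6, - 9/10, - 5/18, 0, 0, 5/18,  1, 4, 6,6,9 ] 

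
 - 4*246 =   -  984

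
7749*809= 6268941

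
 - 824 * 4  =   - 3296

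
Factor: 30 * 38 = 2^2  *3^1 * 5^1*19^1 = 1140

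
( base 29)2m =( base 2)1010000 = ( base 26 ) 32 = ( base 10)80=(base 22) 3E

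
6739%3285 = 169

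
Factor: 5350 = 2^1*5^2*107^1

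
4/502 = 2/251 = 0.01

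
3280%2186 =1094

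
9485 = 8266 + 1219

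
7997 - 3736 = 4261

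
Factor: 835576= 2^3*7^1*43^1*347^1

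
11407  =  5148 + 6259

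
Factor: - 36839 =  - 11^1*17^1*197^1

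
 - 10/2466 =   -  5/1233  =  -0.00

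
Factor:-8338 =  - 2^1*11^1 * 379^1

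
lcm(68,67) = 4556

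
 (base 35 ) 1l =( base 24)28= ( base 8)70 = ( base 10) 56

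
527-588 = -61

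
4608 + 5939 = 10547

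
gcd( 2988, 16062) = 6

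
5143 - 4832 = 311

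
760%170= 80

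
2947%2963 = 2947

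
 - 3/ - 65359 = 3/65359 = 0.00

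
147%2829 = 147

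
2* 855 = 1710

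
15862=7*2266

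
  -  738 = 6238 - 6976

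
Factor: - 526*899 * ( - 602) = 284670148 = 2^2*7^1 *29^1 * 31^1*43^1*263^1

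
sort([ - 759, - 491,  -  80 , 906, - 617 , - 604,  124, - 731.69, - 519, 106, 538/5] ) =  [ - 759,  -  731.69, - 617, - 604, - 519,-491, - 80, 106,  538/5,124, 906] 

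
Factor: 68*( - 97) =-2^2*17^1* 97^1 = - 6596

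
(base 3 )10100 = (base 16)5a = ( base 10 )90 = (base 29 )33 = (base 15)60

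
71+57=128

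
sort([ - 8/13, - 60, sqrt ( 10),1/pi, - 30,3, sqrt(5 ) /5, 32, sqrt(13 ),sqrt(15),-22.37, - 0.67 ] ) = [ - 60 , - 30,-22.37 , - 0.67 , - 8/13, 1/pi,sqrt(5) /5, 3, sqrt( 10), sqrt( 13) , sqrt(15),32 ] 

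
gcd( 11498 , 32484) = 2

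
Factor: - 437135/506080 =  - 2^( - 5 )*3163^(-1 )*87427^1 = -87427/101216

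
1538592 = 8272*186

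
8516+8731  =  17247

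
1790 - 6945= - 5155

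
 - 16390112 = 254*( - 64528 ) 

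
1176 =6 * 196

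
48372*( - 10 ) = -483720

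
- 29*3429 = -99441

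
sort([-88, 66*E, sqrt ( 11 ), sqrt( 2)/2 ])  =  [ - 88,sqrt( 2) /2, sqrt( 11 ),  66*E ] 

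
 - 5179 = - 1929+-3250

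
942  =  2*471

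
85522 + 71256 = 156778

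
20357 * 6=122142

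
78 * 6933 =540774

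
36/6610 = 18/3305 = 0.01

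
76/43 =1 +33/43 = 1.77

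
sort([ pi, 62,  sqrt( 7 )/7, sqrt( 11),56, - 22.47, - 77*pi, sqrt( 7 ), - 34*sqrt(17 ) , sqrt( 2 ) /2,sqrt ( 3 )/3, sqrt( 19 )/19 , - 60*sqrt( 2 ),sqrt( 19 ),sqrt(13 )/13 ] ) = [  -  77*pi, - 34*sqrt(17 ),-60*sqrt( 2), - 22.47, sqrt ( 19 )/19, sqrt (13)/13,sqrt( 7 )/7,sqrt ( 3 ) /3 , sqrt( 2 )/2,sqrt ( 7 ) , pi,sqrt(11 ), sqrt(19 ),  56,62]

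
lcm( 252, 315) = 1260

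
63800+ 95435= 159235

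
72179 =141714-69535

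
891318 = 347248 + 544070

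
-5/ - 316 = 5/316 = 0.02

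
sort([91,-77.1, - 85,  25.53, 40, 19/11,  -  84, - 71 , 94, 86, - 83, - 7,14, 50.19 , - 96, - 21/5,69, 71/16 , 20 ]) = [ - 96, - 85,-84,-83,-77.1, - 71,-7, - 21/5 , 19/11,  71/16, 14, 20,25.53,40, 50.19, 69, 86, 91,94] 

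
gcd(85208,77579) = 1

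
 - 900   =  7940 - 8840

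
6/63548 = 3/31774= 0.00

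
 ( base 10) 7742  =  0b1111000111110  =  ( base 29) 95S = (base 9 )11552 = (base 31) 81N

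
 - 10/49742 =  - 1+24866/24871 = -0.00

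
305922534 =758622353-452699819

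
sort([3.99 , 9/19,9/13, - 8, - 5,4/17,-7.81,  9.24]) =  [ - 8, - 7.81,-5,4/17, 9/19,9/13,3.99,9.24] 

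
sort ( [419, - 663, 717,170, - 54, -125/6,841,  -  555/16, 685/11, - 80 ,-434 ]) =[ - 663,-434, - 80, - 54, - 555/16, - 125/6, 685/11, 170,419,717,841]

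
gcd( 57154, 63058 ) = 82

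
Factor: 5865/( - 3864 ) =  - 85/56 = -  2^ (-3)*5^1 * 7^( - 1)*17^1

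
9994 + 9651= 19645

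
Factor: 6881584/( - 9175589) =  - 2^4 * 29^1*73^(-1 )*14831^1 * 125693^(-1 )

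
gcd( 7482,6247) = 1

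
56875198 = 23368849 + 33506349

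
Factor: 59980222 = 2^1*29990111^1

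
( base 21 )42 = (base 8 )126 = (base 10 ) 86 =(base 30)2q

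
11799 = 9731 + 2068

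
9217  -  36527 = - 27310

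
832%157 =47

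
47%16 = 15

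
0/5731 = 0 = 0.00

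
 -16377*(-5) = 81885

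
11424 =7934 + 3490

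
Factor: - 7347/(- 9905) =3^1*5^(-1)*7^( - 1)*31^1 * 79^1* 283^ ( - 1)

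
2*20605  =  41210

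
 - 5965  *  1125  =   - 6710625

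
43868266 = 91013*482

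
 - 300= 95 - 395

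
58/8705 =58/8705 = 0.01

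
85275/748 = 85275/748  =  114.00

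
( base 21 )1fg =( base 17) 2B7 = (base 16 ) 304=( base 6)3324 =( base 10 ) 772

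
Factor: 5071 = 11^1*461^1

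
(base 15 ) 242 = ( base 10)512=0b1000000000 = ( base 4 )20000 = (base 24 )l8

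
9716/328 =2429/82 = 29.62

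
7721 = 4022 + 3699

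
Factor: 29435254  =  2^1 * 47^1*487^1*643^1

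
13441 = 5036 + 8405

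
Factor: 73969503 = 3^1*31^1  *43^1*53^1*349^1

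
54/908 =27/454 = 0.06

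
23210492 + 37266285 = 60476777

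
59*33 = 1947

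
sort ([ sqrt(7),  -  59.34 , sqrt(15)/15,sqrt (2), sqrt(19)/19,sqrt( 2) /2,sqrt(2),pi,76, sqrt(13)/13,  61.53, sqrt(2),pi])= [ - 59.34, sqrt( 19)/19,sqrt( 15)/15,sqrt(13)/13,sqrt(2)/2, sqrt ( 2),sqrt( 2 ),sqrt( 2),sqrt( 7), pi,pi,61.53,76 ] 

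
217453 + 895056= 1112509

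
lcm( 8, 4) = 8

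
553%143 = 124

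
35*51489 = 1802115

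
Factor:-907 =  - 907^1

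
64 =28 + 36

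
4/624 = 1/156 = 0.01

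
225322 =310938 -85616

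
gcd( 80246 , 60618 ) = 2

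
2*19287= 38574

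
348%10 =8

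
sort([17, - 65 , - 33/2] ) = [ - 65, - 33/2,17]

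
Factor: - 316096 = - 2^6*11^1*449^1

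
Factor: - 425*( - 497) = 211225 =5^2*7^1*17^1  *  71^1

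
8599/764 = 11  +  195/764 = 11.26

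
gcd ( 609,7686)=21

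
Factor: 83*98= 8134 = 2^1*  7^2 * 83^1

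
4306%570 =316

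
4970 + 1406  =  6376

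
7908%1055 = 523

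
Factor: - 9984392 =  - 2^3 * 11^1*23^1*4933^1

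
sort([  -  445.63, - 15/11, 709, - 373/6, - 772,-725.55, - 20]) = [ -772,  -  725.55,-445.63, - 373/6, - 20,-15/11, 709] 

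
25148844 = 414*60746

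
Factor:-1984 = -2^6*31^1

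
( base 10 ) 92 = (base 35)2M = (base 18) 52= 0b1011100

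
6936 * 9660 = 67001760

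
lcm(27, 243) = 243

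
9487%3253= 2981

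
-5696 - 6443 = - 12139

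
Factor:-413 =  - 7^1*59^1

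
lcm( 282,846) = 846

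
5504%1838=1828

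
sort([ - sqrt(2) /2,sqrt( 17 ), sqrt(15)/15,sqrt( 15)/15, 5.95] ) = [ - sqrt( 2)/2,sqrt( 15) /15,  sqrt( 15 ) /15, sqrt( 17), 5.95 ] 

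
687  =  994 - 307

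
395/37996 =395/37996 = 0.01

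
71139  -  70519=620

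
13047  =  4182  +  8865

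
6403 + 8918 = 15321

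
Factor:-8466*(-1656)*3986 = 55882508256 = 2^5*3^3*17^1*23^1 * 83^1 *1993^1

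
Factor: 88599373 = 88599373^1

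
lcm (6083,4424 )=48664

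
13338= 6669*2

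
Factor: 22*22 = 484 = 2^2*11^2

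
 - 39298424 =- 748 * 52538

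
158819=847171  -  688352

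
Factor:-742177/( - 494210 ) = 2^ (-1 )*5^( - 1 )*47^1 * 73^(- 1) * 677^( - 1)*15791^1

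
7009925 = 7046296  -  36371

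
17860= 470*38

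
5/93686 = 5/93686 = 0.00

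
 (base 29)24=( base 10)62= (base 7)116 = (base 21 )2k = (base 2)111110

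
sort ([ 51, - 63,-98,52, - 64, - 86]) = [ - 98, - 86, - 64, - 63,51,52 ]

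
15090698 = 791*19078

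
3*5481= 16443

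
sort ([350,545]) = [350, 545] 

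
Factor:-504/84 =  - 6 = - 2^1*3^1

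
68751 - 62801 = 5950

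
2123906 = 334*6359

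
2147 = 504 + 1643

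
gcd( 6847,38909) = 41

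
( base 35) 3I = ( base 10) 123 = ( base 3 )11120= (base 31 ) 3u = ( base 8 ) 173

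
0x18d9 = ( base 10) 6361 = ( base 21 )e8j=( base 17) 1503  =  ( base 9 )8647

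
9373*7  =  65611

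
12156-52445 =-40289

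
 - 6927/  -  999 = 2309/333   =  6.93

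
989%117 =53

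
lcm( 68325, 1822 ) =136650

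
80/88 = 10/11 = 0.91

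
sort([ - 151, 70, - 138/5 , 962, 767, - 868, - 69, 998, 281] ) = [ - 868 ,-151,-69, - 138/5,70, 281,767,962, 998 ] 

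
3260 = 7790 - 4530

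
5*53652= 268260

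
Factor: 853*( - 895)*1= -763435 = - 5^1*179^1*853^1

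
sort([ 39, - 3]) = [ - 3, 39] 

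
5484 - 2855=2629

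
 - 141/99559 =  - 141/99559 = -0.00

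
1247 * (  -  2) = -2494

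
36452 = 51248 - 14796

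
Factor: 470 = 2^1*5^1  *  47^1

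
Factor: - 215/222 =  - 2^(-1 )* 3^( - 1)*5^1 * 37^( - 1)* 43^1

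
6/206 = 3/103 = 0.03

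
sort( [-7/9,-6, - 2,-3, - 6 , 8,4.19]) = [ - 6,-6,-3,-2,-7/9,4.19,8] 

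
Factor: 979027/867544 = 2^( - 3) *7^1*17^(  -  1)*6379^(-1)*139861^1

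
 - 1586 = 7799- 9385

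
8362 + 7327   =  15689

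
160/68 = 2 + 6/17 = 2.35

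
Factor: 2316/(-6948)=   -  1/3 = - 3^(  -  1 )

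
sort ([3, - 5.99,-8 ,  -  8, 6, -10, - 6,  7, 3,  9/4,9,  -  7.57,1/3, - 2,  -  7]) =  [ - 10, - 8, - 8,-7.57,-7, - 6, - 5.99,- 2, 1/3, 9/4, 3, 3, 6, 7, 9]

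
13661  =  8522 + 5139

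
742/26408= 371/13204 = 0.03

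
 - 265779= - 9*29531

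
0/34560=0 = 0.00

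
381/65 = 5 + 56/65 = 5.86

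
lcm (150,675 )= 1350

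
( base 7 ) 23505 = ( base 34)58t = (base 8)13701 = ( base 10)6081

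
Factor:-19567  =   - 17^1*1151^1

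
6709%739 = 58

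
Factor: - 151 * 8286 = -2^1*3^1 * 151^1 * 1381^1 = - 1251186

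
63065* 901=56821565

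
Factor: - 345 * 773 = - 3^1*5^1*23^1*773^1 = -  266685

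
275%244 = 31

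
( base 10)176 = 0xb0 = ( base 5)1201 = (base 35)51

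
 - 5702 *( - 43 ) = 245186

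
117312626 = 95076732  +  22235894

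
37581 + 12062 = 49643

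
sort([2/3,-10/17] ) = [ - 10/17,2/3]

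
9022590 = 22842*395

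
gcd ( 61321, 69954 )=89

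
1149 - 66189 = - 65040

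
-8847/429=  - 21 + 54/143 = - 20.62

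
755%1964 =755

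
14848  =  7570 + 7278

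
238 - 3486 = -3248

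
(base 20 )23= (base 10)43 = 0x2B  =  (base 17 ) 29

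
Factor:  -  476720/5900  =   - 2^2*5^( -1) * 101^1 = - 404/5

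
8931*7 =62517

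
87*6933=603171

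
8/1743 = 8/1743 = 0.00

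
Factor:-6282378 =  - 2^1*3^2*37^1*9433^1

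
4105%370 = 35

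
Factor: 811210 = 2^1*5^1*23^1*3527^1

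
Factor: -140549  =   - 140549^1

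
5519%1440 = 1199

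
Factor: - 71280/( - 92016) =5^1 * 11^1*71^ (  -  1) = 55/71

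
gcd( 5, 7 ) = 1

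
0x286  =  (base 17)240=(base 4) 22012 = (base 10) 646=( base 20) 1C6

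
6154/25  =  6154/25 = 246.16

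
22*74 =1628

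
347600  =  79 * 4400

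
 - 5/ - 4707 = 5/4707=0.00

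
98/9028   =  49/4514 = 0.01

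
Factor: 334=2^1*167^1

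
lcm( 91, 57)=5187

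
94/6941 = 94/6941 = 0.01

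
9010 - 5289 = 3721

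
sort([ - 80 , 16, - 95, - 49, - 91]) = [ - 95, - 91,- 80,-49,  16 ] 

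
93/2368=93/2368 = 0.04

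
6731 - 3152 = 3579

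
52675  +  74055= 126730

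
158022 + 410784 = 568806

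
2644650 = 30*88155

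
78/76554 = 13/12759 = 0.00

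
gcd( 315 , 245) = 35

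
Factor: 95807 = 149^1*643^1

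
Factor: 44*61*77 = 2^2*7^1*11^2*61^1  =  206668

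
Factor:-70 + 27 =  - 43^1 = - 43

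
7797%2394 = 615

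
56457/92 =613 + 61/92  =  613.66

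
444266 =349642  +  94624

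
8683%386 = 191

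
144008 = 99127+44881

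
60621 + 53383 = 114004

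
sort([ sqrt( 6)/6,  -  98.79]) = [ - 98.79 , sqrt(6)/6]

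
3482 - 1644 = 1838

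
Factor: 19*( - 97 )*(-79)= 19^1*79^1* 97^1 = 145597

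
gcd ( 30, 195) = 15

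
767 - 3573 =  - 2806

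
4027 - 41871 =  - 37844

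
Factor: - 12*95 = - 2^2*3^1*5^1* 19^1 = - 1140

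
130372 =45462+84910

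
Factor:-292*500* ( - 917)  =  133882000 = 2^4*5^3*7^1*73^1*131^1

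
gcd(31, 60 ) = 1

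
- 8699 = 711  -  9410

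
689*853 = 587717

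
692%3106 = 692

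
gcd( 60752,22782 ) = 7594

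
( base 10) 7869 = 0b1111010111101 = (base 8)17275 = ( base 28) a11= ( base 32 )7lt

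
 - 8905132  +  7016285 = - 1888847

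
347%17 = 7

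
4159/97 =42  +  85/97 = 42.88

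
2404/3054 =1202/1527= 0.79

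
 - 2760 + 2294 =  - 466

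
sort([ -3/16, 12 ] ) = [ -3/16,12]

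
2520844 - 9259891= - 6739047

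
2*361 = 722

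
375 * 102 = 38250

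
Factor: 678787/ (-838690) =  - 2^( - 1) * 5^ ( - 1)*211^1*3217^1*83869^( - 1 ) 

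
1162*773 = 898226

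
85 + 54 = 139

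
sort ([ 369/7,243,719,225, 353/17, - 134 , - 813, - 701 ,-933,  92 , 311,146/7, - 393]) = [ - 933, - 813, - 701 ,  -  393, - 134 , 353/17, 146/7, 369/7, 92 , 225,  243, 311, 719 ]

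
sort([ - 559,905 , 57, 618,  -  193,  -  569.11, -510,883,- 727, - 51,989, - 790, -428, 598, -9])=[-790, - 727, - 569.11,  -  559,-510, - 428,  -  193, - 51,  -  9,57,598,618,883,905,  989]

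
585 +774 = 1359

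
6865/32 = 214 + 17/32 = 214.53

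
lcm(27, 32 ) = 864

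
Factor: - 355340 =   -  2^2*5^1*109^1*163^1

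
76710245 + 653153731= 729863976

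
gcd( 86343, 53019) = 3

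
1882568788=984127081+898441707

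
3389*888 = 3009432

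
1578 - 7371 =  - 5793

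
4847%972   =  959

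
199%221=199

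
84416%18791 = 9252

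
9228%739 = 360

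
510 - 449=61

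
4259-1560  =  2699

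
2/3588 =1/1794 =0.00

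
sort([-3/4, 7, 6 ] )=[ -3/4, 6,7]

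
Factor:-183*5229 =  - 956907 =- 3^3*7^1*61^1*83^1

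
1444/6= 240 +2/3  =  240.67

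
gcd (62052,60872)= 4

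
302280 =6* 50380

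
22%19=3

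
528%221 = 86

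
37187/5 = 7437 + 2/5 = 7437.40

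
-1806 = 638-2444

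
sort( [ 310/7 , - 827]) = [ - 827,310/7 ] 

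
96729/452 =96729/452 =214.00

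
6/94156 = 3/47078 = 0.00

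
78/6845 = 78/6845 = 0.01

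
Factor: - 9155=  - 5^1*1831^1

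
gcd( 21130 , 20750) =10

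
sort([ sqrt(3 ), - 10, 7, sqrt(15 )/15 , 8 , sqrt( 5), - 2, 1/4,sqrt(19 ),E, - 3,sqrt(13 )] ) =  [ - 10,- 3, - 2 , 1/4 , sqrt(15 ) /15,sqrt( 3 ),  sqrt( 5), E , sqrt( 13 ) , sqrt( 19),  7,8]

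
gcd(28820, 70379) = 1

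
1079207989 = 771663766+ 307544223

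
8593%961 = 905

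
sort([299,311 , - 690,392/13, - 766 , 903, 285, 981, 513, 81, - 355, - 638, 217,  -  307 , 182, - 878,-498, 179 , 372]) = [-878, - 766, -690 , - 638, - 498, - 355, - 307, 392/13,81,179, 182,  217,285,299,311,372, 513,903, 981]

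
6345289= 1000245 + 5345044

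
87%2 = 1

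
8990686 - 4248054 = 4742632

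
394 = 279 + 115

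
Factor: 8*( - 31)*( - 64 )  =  2^9 * 31^1 = 15872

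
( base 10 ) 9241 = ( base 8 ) 22031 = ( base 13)428B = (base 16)2419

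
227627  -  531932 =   -  304305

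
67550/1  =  67550= 67550.00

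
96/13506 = 16/2251 = 0.01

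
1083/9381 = 361/3127 = 0.12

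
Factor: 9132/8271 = 2^2* 3^ ( - 1)*761^1*919^ ( - 1) = 3044/2757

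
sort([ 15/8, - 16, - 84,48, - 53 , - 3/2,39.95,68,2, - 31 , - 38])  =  [  -  84,-53,  -  38,-31, -16, - 3/2,15/8,2,39.95,48 , 68 ]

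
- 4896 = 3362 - 8258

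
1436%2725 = 1436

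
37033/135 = 37033/135 = 274.32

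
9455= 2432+7023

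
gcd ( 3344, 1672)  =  1672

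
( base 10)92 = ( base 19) 4G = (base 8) 134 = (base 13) 71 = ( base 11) 84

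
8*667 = 5336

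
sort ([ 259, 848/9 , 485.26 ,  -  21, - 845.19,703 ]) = [ - 845.19, - 21, 848/9, 259,485.26,703 ]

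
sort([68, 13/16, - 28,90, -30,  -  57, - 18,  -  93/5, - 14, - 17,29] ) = [  -  57, - 30, - 28,  -  93/5,-18, - 17,- 14,13/16,29,68,90 ]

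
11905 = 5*2381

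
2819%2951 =2819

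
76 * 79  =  6004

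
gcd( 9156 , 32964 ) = 12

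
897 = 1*897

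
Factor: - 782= -2^1*17^1 * 23^1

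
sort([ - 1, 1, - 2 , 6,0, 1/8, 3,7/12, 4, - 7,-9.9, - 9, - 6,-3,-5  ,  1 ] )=[ - 9.9, - 9, - 7,-6, - 5, - 3, - 2, - 1, 0,1/8,  7/12,  1, 1,3, 4,6 ]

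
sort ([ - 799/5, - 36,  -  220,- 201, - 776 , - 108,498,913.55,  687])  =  [-776, - 220, - 201, - 799/5 , -108, - 36,  498,  687,913.55] 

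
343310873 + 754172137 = 1097483010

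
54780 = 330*166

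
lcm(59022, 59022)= 59022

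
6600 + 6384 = 12984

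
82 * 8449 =692818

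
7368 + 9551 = 16919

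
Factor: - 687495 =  - 3^1*5^1*45833^1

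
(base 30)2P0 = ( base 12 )1586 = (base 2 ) 100111110110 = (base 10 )2550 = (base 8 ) 4766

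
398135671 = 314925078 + 83210593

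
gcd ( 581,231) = 7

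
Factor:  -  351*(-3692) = 1295892 = 2^2*3^3*13^2*71^1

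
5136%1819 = 1498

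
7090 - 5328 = 1762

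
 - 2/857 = -2/857 = - 0.00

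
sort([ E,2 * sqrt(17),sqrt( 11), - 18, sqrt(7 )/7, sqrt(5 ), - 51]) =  [  -  51, - 18, sqrt( 7 )/7,sqrt( 5), E,sqrt(11),2*sqrt(17) ] 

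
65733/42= 1565+1/14 = 1565.07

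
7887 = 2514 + 5373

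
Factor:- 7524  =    -  2^2*3^2*11^1*19^1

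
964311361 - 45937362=918373999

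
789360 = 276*2860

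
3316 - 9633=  - 6317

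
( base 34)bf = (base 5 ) 3024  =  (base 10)389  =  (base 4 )12011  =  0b110000101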